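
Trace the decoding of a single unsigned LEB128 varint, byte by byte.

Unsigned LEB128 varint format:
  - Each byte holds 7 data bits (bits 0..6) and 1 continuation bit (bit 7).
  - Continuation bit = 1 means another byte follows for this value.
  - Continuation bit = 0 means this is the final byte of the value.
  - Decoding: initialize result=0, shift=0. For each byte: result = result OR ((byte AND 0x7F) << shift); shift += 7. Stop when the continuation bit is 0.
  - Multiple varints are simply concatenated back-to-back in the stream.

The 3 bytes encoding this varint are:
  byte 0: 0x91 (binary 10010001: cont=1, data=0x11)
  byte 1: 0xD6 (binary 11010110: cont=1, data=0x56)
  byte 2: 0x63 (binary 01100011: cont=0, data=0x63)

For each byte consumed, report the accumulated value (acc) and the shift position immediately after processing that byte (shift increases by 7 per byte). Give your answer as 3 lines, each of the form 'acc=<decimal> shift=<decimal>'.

byte 0=0x91: payload=0x11=17, contrib = 17<<0 = 17; acc -> 17, shift -> 7
byte 1=0xD6: payload=0x56=86, contrib = 86<<7 = 11008; acc -> 11025, shift -> 14
byte 2=0x63: payload=0x63=99, contrib = 99<<14 = 1622016; acc -> 1633041, shift -> 21

Answer: acc=17 shift=7
acc=11025 shift=14
acc=1633041 shift=21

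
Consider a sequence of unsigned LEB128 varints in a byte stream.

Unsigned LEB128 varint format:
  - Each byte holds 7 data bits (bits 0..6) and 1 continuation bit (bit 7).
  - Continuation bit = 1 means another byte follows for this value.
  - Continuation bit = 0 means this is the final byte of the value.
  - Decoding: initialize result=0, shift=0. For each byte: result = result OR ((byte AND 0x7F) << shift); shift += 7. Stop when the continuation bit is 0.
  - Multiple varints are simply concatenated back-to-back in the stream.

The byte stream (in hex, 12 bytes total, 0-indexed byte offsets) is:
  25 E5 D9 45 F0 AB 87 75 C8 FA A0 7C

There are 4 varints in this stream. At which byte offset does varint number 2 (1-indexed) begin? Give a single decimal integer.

  byte[0]=0x25 cont=0 payload=0x25=37: acc |= 37<<0 -> acc=37 shift=7 [end]
Varint 1: bytes[0:1] = 25 -> value 37 (1 byte(s))
  byte[1]=0xE5 cont=1 payload=0x65=101: acc |= 101<<0 -> acc=101 shift=7
  byte[2]=0xD9 cont=1 payload=0x59=89: acc |= 89<<7 -> acc=11493 shift=14
  byte[3]=0x45 cont=0 payload=0x45=69: acc |= 69<<14 -> acc=1141989 shift=21 [end]
Varint 2: bytes[1:4] = E5 D9 45 -> value 1141989 (3 byte(s))
  byte[4]=0xF0 cont=1 payload=0x70=112: acc |= 112<<0 -> acc=112 shift=7
  byte[5]=0xAB cont=1 payload=0x2B=43: acc |= 43<<7 -> acc=5616 shift=14
  byte[6]=0x87 cont=1 payload=0x07=7: acc |= 7<<14 -> acc=120304 shift=21
  byte[7]=0x75 cont=0 payload=0x75=117: acc |= 117<<21 -> acc=245487088 shift=28 [end]
Varint 3: bytes[4:8] = F0 AB 87 75 -> value 245487088 (4 byte(s))
  byte[8]=0xC8 cont=1 payload=0x48=72: acc |= 72<<0 -> acc=72 shift=7
  byte[9]=0xFA cont=1 payload=0x7A=122: acc |= 122<<7 -> acc=15688 shift=14
  byte[10]=0xA0 cont=1 payload=0x20=32: acc |= 32<<14 -> acc=539976 shift=21
  byte[11]=0x7C cont=0 payload=0x7C=124: acc |= 124<<21 -> acc=260586824 shift=28 [end]
Varint 4: bytes[8:12] = C8 FA A0 7C -> value 260586824 (4 byte(s))

Answer: 1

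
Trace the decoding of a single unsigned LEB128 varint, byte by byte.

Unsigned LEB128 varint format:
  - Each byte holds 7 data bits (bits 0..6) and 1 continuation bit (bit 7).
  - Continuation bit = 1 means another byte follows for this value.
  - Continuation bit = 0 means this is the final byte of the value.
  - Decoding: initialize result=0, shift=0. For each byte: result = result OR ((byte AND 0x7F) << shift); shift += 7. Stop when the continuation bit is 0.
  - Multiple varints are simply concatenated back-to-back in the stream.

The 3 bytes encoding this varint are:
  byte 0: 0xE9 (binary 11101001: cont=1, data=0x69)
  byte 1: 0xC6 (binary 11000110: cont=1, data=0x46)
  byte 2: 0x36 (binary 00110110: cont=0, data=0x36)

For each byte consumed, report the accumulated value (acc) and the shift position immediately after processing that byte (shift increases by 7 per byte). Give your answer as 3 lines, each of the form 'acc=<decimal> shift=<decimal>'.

Answer: acc=105 shift=7
acc=9065 shift=14
acc=893801 shift=21

Derivation:
byte 0=0xE9: payload=0x69=105, contrib = 105<<0 = 105; acc -> 105, shift -> 7
byte 1=0xC6: payload=0x46=70, contrib = 70<<7 = 8960; acc -> 9065, shift -> 14
byte 2=0x36: payload=0x36=54, contrib = 54<<14 = 884736; acc -> 893801, shift -> 21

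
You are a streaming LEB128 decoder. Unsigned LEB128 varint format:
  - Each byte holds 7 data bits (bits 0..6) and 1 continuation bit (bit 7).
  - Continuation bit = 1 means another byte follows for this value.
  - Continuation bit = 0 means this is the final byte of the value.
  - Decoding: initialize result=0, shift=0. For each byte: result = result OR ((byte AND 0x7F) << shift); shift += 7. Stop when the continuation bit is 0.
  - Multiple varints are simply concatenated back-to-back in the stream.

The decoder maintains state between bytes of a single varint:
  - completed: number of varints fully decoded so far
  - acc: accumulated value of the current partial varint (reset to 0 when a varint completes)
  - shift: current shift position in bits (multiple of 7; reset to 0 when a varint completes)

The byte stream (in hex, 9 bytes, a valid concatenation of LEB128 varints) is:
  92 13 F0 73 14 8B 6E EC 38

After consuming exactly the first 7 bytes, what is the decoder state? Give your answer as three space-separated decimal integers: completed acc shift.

byte[0]=0x92 cont=1 payload=0x12: acc |= 18<<0 -> completed=0 acc=18 shift=7
byte[1]=0x13 cont=0 payload=0x13: varint #1 complete (value=2450); reset -> completed=1 acc=0 shift=0
byte[2]=0xF0 cont=1 payload=0x70: acc |= 112<<0 -> completed=1 acc=112 shift=7
byte[3]=0x73 cont=0 payload=0x73: varint #2 complete (value=14832); reset -> completed=2 acc=0 shift=0
byte[4]=0x14 cont=0 payload=0x14: varint #3 complete (value=20); reset -> completed=3 acc=0 shift=0
byte[5]=0x8B cont=1 payload=0x0B: acc |= 11<<0 -> completed=3 acc=11 shift=7
byte[6]=0x6E cont=0 payload=0x6E: varint #4 complete (value=14091); reset -> completed=4 acc=0 shift=0

Answer: 4 0 0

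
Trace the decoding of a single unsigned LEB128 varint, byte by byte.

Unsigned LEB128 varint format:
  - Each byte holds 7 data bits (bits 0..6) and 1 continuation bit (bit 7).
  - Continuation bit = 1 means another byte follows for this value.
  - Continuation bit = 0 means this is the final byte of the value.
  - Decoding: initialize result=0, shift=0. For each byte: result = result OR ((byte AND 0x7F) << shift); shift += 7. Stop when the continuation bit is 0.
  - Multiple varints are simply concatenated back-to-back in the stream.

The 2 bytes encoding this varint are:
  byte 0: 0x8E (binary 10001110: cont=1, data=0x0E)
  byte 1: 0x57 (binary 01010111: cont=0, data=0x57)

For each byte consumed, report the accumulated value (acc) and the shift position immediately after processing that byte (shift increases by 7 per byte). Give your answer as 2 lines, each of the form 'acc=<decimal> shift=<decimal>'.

Answer: acc=14 shift=7
acc=11150 shift=14

Derivation:
byte 0=0x8E: payload=0x0E=14, contrib = 14<<0 = 14; acc -> 14, shift -> 7
byte 1=0x57: payload=0x57=87, contrib = 87<<7 = 11136; acc -> 11150, shift -> 14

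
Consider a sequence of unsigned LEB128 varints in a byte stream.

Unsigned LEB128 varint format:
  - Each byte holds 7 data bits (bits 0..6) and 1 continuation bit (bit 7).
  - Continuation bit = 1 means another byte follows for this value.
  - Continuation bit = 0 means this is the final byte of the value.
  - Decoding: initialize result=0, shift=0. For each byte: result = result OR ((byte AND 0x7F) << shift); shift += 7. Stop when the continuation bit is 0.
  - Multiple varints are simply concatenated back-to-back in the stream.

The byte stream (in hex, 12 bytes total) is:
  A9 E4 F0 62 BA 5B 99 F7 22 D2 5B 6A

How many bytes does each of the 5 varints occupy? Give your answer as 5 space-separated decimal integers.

Answer: 4 2 3 2 1

Derivation:
  byte[0]=0xA9 cont=1 payload=0x29=41: acc |= 41<<0 -> acc=41 shift=7
  byte[1]=0xE4 cont=1 payload=0x64=100: acc |= 100<<7 -> acc=12841 shift=14
  byte[2]=0xF0 cont=1 payload=0x70=112: acc |= 112<<14 -> acc=1847849 shift=21
  byte[3]=0x62 cont=0 payload=0x62=98: acc |= 98<<21 -> acc=207368745 shift=28 [end]
Varint 1: bytes[0:4] = A9 E4 F0 62 -> value 207368745 (4 byte(s))
  byte[4]=0xBA cont=1 payload=0x3A=58: acc |= 58<<0 -> acc=58 shift=7
  byte[5]=0x5B cont=0 payload=0x5B=91: acc |= 91<<7 -> acc=11706 shift=14 [end]
Varint 2: bytes[4:6] = BA 5B -> value 11706 (2 byte(s))
  byte[6]=0x99 cont=1 payload=0x19=25: acc |= 25<<0 -> acc=25 shift=7
  byte[7]=0xF7 cont=1 payload=0x77=119: acc |= 119<<7 -> acc=15257 shift=14
  byte[8]=0x22 cont=0 payload=0x22=34: acc |= 34<<14 -> acc=572313 shift=21 [end]
Varint 3: bytes[6:9] = 99 F7 22 -> value 572313 (3 byte(s))
  byte[9]=0xD2 cont=1 payload=0x52=82: acc |= 82<<0 -> acc=82 shift=7
  byte[10]=0x5B cont=0 payload=0x5B=91: acc |= 91<<7 -> acc=11730 shift=14 [end]
Varint 4: bytes[9:11] = D2 5B -> value 11730 (2 byte(s))
  byte[11]=0x6A cont=0 payload=0x6A=106: acc |= 106<<0 -> acc=106 shift=7 [end]
Varint 5: bytes[11:12] = 6A -> value 106 (1 byte(s))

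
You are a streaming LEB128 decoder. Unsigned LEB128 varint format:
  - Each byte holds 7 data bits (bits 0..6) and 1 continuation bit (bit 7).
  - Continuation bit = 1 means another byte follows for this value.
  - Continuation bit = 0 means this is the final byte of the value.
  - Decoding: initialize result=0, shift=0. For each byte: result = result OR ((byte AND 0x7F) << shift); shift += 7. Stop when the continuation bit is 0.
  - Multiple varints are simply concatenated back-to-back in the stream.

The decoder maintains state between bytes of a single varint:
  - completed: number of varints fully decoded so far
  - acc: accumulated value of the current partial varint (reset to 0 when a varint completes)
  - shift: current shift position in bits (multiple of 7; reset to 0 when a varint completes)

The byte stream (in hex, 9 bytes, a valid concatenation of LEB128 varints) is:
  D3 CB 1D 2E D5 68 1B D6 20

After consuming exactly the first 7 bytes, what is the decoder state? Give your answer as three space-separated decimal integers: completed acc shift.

Answer: 4 0 0

Derivation:
byte[0]=0xD3 cont=1 payload=0x53: acc |= 83<<0 -> completed=0 acc=83 shift=7
byte[1]=0xCB cont=1 payload=0x4B: acc |= 75<<7 -> completed=0 acc=9683 shift=14
byte[2]=0x1D cont=0 payload=0x1D: varint #1 complete (value=484819); reset -> completed=1 acc=0 shift=0
byte[3]=0x2E cont=0 payload=0x2E: varint #2 complete (value=46); reset -> completed=2 acc=0 shift=0
byte[4]=0xD5 cont=1 payload=0x55: acc |= 85<<0 -> completed=2 acc=85 shift=7
byte[5]=0x68 cont=0 payload=0x68: varint #3 complete (value=13397); reset -> completed=3 acc=0 shift=0
byte[6]=0x1B cont=0 payload=0x1B: varint #4 complete (value=27); reset -> completed=4 acc=0 shift=0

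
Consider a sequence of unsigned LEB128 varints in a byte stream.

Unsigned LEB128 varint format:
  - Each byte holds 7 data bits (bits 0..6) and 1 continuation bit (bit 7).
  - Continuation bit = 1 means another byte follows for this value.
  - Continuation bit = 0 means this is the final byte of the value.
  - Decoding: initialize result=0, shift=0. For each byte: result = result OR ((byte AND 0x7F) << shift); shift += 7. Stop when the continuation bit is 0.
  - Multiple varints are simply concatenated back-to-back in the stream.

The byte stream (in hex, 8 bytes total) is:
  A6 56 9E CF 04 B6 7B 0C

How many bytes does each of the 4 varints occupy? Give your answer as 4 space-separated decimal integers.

  byte[0]=0xA6 cont=1 payload=0x26=38: acc |= 38<<0 -> acc=38 shift=7
  byte[1]=0x56 cont=0 payload=0x56=86: acc |= 86<<7 -> acc=11046 shift=14 [end]
Varint 1: bytes[0:2] = A6 56 -> value 11046 (2 byte(s))
  byte[2]=0x9E cont=1 payload=0x1E=30: acc |= 30<<0 -> acc=30 shift=7
  byte[3]=0xCF cont=1 payload=0x4F=79: acc |= 79<<7 -> acc=10142 shift=14
  byte[4]=0x04 cont=0 payload=0x04=4: acc |= 4<<14 -> acc=75678 shift=21 [end]
Varint 2: bytes[2:5] = 9E CF 04 -> value 75678 (3 byte(s))
  byte[5]=0xB6 cont=1 payload=0x36=54: acc |= 54<<0 -> acc=54 shift=7
  byte[6]=0x7B cont=0 payload=0x7B=123: acc |= 123<<7 -> acc=15798 shift=14 [end]
Varint 3: bytes[5:7] = B6 7B -> value 15798 (2 byte(s))
  byte[7]=0x0C cont=0 payload=0x0C=12: acc |= 12<<0 -> acc=12 shift=7 [end]
Varint 4: bytes[7:8] = 0C -> value 12 (1 byte(s))

Answer: 2 3 2 1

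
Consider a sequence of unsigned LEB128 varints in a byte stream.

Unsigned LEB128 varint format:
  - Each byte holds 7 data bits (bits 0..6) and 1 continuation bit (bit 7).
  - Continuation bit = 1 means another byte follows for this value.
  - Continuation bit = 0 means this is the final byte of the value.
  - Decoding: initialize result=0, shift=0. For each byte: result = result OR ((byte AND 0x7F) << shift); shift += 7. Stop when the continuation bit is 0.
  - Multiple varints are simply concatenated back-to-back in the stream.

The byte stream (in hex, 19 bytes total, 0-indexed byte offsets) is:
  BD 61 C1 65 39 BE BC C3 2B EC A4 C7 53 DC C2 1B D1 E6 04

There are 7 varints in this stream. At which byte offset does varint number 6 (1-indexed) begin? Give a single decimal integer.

Answer: 13

Derivation:
  byte[0]=0xBD cont=1 payload=0x3D=61: acc |= 61<<0 -> acc=61 shift=7
  byte[1]=0x61 cont=0 payload=0x61=97: acc |= 97<<7 -> acc=12477 shift=14 [end]
Varint 1: bytes[0:2] = BD 61 -> value 12477 (2 byte(s))
  byte[2]=0xC1 cont=1 payload=0x41=65: acc |= 65<<0 -> acc=65 shift=7
  byte[3]=0x65 cont=0 payload=0x65=101: acc |= 101<<7 -> acc=12993 shift=14 [end]
Varint 2: bytes[2:4] = C1 65 -> value 12993 (2 byte(s))
  byte[4]=0x39 cont=0 payload=0x39=57: acc |= 57<<0 -> acc=57 shift=7 [end]
Varint 3: bytes[4:5] = 39 -> value 57 (1 byte(s))
  byte[5]=0xBE cont=1 payload=0x3E=62: acc |= 62<<0 -> acc=62 shift=7
  byte[6]=0xBC cont=1 payload=0x3C=60: acc |= 60<<7 -> acc=7742 shift=14
  byte[7]=0xC3 cont=1 payload=0x43=67: acc |= 67<<14 -> acc=1105470 shift=21
  byte[8]=0x2B cont=0 payload=0x2B=43: acc |= 43<<21 -> acc=91283006 shift=28 [end]
Varint 4: bytes[5:9] = BE BC C3 2B -> value 91283006 (4 byte(s))
  byte[9]=0xEC cont=1 payload=0x6C=108: acc |= 108<<0 -> acc=108 shift=7
  byte[10]=0xA4 cont=1 payload=0x24=36: acc |= 36<<7 -> acc=4716 shift=14
  byte[11]=0xC7 cont=1 payload=0x47=71: acc |= 71<<14 -> acc=1167980 shift=21
  byte[12]=0x53 cont=0 payload=0x53=83: acc |= 83<<21 -> acc=175231596 shift=28 [end]
Varint 5: bytes[9:13] = EC A4 C7 53 -> value 175231596 (4 byte(s))
  byte[13]=0xDC cont=1 payload=0x5C=92: acc |= 92<<0 -> acc=92 shift=7
  byte[14]=0xC2 cont=1 payload=0x42=66: acc |= 66<<7 -> acc=8540 shift=14
  byte[15]=0x1B cont=0 payload=0x1B=27: acc |= 27<<14 -> acc=450908 shift=21 [end]
Varint 6: bytes[13:16] = DC C2 1B -> value 450908 (3 byte(s))
  byte[16]=0xD1 cont=1 payload=0x51=81: acc |= 81<<0 -> acc=81 shift=7
  byte[17]=0xE6 cont=1 payload=0x66=102: acc |= 102<<7 -> acc=13137 shift=14
  byte[18]=0x04 cont=0 payload=0x04=4: acc |= 4<<14 -> acc=78673 shift=21 [end]
Varint 7: bytes[16:19] = D1 E6 04 -> value 78673 (3 byte(s))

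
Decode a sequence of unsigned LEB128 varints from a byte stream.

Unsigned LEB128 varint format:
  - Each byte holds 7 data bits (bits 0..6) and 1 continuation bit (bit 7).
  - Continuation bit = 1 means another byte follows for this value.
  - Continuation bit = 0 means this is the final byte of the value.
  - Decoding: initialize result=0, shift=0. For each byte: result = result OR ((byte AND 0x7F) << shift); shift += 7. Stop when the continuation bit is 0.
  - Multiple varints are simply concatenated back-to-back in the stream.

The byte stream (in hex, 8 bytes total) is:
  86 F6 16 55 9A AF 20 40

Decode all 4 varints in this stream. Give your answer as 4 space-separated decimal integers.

  byte[0]=0x86 cont=1 payload=0x06=6: acc |= 6<<0 -> acc=6 shift=7
  byte[1]=0xF6 cont=1 payload=0x76=118: acc |= 118<<7 -> acc=15110 shift=14
  byte[2]=0x16 cont=0 payload=0x16=22: acc |= 22<<14 -> acc=375558 shift=21 [end]
Varint 1: bytes[0:3] = 86 F6 16 -> value 375558 (3 byte(s))
  byte[3]=0x55 cont=0 payload=0x55=85: acc |= 85<<0 -> acc=85 shift=7 [end]
Varint 2: bytes[3:4] = 55 -> value 85 (1 byte(s))
  byte[4]=0x9A cont=1 payload=0x1A=26: acc |= 26<<0 -> acc=26 shift=7
  byte[5]=0xAF cont=1 payload=0x2F=47: acc |= 47<<7 -> acc=6042 shift=14
  byte[6]=0x20 cont=0 payload=0x20=32: acc |= 32<<14 -> acc=530330 shift=21 [end]
Varint 3: bytes[4:7] = 9A AF 20 -> value 530330 (3 byte(s))
  byte[7]=0x40 cont=0 payload=0x40=64: acc |= 64<<0 -> acc=64 shift=7 [end]
Varint 4: bytes[7:8] = 40 -> value 64 (1 byte(s))

Answer: 375558 85 530330 64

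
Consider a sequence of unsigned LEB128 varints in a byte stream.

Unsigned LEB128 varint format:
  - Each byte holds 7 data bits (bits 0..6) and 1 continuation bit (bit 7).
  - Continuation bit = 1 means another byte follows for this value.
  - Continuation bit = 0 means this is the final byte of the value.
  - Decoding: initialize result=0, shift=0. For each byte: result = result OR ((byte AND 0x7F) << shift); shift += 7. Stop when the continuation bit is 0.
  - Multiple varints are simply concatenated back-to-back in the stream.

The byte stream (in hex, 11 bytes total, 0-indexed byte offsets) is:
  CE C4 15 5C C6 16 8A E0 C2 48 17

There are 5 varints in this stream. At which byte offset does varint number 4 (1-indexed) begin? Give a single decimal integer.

  byte[0]=0xCE cont=1 payload=0x4E=78: acc |= 78<<0 -> acc=78 shift=7
  byte[1]=0xC4 cont=1 payload=0x44=68: acc |= 68<<7 -> acc=8782 shift=14
  byte[2]=0x15 cont=0 payload=0x15=21: acc |= 21<<14 -> acc=352846 shift=21 [end]
Varint 1: bytes[0:3] = CE C4 15 -> value 352846 (3 byte(s))
  byte[3]=0x5C cont=0 payload=0x5C=92: acc |= 92<<0 -> acc=92 shift=7 [end]
Varint 2: bytes[3:4] = 5C -> value 92 (1 byte(s))
  byte[4]=0xC6 cont=1 payload=0x46=70: acc |= 70<<0 -> acc=70 shift=7
  byte[5]=0x16 cont=0 payload=0x16=22: acc |= 22<<7 -> acc=2886 shift=14 [end]
Varint 3: bytes[4:6] = C6 16 -> value 2886 (2 byte(s))
  byte[6]=0x8A cont=1 payload=0x0A=10: acc |= 10<<0 -> acc=10 shift=7
  byte[7]=0xE0 cont=1 payload=0x60=96: acc |= 96<<7 -> acc=12298 shift=14
  byte[8]=0xC2 cont=1 payload=0x42=66: acc |= 66<<14 -> acc=1093642 shift=21
  byte[9]=0x48 cont=0 payload=0x48=72: acc |= 72<<21 -> acc=152088586 shift=28 [end]
Varint 4: bytes[6:10] = 8A E0 C2 48 -> value 152088586 (4 byte(s))
  byte[10]=0x17 cont=0 payload=0x17=23: acc |= 23<<0 -> acc=23 shift=7 [end]
Varint 5: bytes[10:11] = 17 -> value 23 (1 byte(s))

Answer: 6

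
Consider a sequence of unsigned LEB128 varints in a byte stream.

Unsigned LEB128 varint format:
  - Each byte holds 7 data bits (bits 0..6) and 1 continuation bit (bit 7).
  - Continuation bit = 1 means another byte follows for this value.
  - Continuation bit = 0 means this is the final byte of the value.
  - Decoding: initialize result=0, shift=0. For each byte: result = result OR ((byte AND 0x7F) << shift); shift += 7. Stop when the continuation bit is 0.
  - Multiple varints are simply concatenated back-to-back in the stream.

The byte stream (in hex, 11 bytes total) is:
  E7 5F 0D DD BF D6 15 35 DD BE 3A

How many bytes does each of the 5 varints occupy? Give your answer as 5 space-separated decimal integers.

Answer: 2 1 4 1 3

Derivation:
  byte[0]=0xE7 cont=1 payload=0x67=103: acc |= 103<<0 -> acc=103 shift=7
  byte[1]=0x5F cont=0 payload=0x5F=95: acc |= 95<<7 -> acc=12263 shift=14 [end]
Varint 1: bytes[0:2] = E7 5F -> value 12263 (2 byte(s))
  byte[2]=0x0D cont=0 payload=0x0D=13: acc |= 13<<0 -> acc=13 shift=7 [end]
Varint 2: bytes[2:3] = 0D -> value 13 (1 byte(s))
  byte[3]=0xDD cont=1 payload=0x5D=93: acc |= 93<<0 -> acc=93 shift=7
  byte[4]=0xBF cont=1 payload=0x3F=63: acc |= 63<<7 -> acc=8157 shift=14
  byte[5]=0xD6 cont=1 payload=0x56=86: acc |= 86<<14 -> acc=1417181 shift=21
  byte[6]=0x15 cont=0 payload=0x15=21: acc |= 21<<21 -> acc=45457373 shift=28 [end]
Varint 3: bytes[3:7] = DD BF D6 15 -> value 45457373 (4 byte(s))
  byte[7]=0x35 cont=0 payload=0x35=53: acc |= 53<<0 -> acc=53 shift=7 [end]
Varint 4: bytes[7:8] = 35 -> value 53 (1 byte(s))
  byte[8]=0xDD cont=1 payload=0x5D=93: acc |= 93<<0 -> acc=93 shift=7
  byte[9]=0xBE cont=1 payload=0x3E=62: acc |= 62<<7 -> acc=8029 shift=14
  byte[10]=0x3A cont=0 payload=0x3A=58: acc |= 58<<14 -> acc=958301 shift=21 [end]
Varint 5: bytes[8:11] = DD BE 3A -> value 958301 (3 byte(s))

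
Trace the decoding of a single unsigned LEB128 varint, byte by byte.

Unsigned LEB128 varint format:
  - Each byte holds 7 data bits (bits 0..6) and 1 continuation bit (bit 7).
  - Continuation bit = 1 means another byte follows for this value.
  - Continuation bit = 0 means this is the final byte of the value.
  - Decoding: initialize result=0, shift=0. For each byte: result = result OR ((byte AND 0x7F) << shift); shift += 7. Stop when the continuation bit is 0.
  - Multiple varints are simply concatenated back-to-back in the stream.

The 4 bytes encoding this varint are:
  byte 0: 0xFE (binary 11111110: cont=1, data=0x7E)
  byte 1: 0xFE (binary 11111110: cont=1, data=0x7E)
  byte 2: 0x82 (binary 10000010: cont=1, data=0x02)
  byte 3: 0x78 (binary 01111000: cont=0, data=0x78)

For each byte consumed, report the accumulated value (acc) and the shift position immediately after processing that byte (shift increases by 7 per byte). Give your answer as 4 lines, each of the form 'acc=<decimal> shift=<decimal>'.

byte 0=0xFE: payload=0x7E=126, contrib = 126<<0 = 126; acc -> 126, shift -> 7
byte 1=0xFE: payload=0x7E=126, contrib = 126<<7 = 16128; acc -> 16254, shift -> 14
byte 2=0x82: payload=0x02=2, contrib = 2<<14 = 32768; acc -> 49022, shift -> 21
byte 3=0x78: payload=0x78=120, contrib = 120<<21 = 251658240; acc -> 251707262, shift -> 28

Answer: acc=126 shift=7
acc=16254 shift=14
acc=49022 shift=21
acc=251707262 shift=28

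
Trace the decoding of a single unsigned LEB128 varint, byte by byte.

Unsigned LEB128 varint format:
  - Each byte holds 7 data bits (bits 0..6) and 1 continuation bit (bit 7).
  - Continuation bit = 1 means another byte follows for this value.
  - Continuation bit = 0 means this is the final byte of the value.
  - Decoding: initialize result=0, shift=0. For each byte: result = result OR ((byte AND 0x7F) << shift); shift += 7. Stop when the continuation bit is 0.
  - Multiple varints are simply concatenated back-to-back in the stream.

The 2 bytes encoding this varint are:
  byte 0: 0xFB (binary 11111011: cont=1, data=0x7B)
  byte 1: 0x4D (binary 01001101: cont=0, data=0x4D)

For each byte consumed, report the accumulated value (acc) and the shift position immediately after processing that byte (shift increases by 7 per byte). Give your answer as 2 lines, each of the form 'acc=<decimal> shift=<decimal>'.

byte 0=0xFB: payload=0x7B=123, contrib = 123<<0 = 123; acc -> 123, shift -> 7
byte 1=0x4D: payload=0x4D=77, contrib = 77<<7 = 9856; acc -> 9979, shift -> 14

Answer: acc=123 shift=7
acc=9979 shift=14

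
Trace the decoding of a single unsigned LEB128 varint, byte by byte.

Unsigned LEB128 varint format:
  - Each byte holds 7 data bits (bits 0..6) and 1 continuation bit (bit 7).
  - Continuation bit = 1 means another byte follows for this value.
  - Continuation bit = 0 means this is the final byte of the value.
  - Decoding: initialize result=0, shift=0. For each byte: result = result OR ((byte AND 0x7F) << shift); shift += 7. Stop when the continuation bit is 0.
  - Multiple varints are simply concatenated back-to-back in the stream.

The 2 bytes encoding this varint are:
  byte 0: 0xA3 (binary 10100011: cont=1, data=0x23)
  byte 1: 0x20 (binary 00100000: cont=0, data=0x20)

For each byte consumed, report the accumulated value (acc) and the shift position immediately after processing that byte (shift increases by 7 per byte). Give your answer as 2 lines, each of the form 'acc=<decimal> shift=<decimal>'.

byte 0=0xA3: payload=0x23=35, contrib = 35<<0 = 35; acc -> 35, shift -> 7
byte 1=0x20: payload=0x20=32, contrib = 32<<7 = 4096; acc -> 4131, shift -> 14

Answer: acc=35 shift=7
acc=4131 shift=14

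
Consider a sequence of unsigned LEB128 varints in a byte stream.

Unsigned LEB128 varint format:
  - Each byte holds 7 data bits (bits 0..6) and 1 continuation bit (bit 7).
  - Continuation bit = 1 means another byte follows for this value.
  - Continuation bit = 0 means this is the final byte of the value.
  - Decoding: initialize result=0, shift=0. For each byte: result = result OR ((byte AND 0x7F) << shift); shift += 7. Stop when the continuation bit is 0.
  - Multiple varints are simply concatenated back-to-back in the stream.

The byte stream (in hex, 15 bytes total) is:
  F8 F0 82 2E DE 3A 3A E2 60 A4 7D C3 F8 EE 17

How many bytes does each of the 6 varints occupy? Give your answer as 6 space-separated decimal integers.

Answer: 4 2 1 2 2 4

Derivation:
  byte[0]=0xF8 cont=1 payload=0x78=120: acc |= 120<<0 -> acc=120 shift=7
  byte[1]=0xF0 cont=1 payload=0x70=112: acc |= 112<<7 -> acc=14456 shift=14
  byte[2]=0x82 cont=1 payload=0x02=2: acc |= 2<<14 -> acc=47224 shift=21
  byte[3]=0x2E cont=0 payload=0x2E=46: acc |= 46<<21 -> acc=96516216 shift=28 [end]
Varint 1: bytes[0:4] = F8 F0 82 2E -> value 96516216 (4 byte(s))
  byte[4]=0xDE cont=1 payload=0x5E=94: acc |= 94<<0 -> acc=94 shift=7
  byte[5]=0x3A cont=0 payload=0x3A=58: acc |= 58<<7 -> acc=7518 shift=14 [end]
Varint 2: bytes[4:6] = DE 3A -> value 7518 (2 byte(s))
  byte[6]=0x3A cont=0 payload=0x3A=58: acc |= 58<<0 -> acc=58 shift=7 [end]
Varint 3: bytes[6:7] = 3A -> value 58 (1 byte(s))
  byte[7]=0xE2 cont=1 payload=0x62=98: acc |= 98<<0 -> acc=98 shift=7
  byte[8]=0x60 cont=0 payload=0x60=96: acc |= 96<<7 -> acc=12386 shift=14 [end]
Varint 4: bytes[7:9] = E2 60 -> value 12386 (2 byte(s))
  byte[9]=0xA4 cont=1 payload=0x24=36: acc |= 36<<0 -> acc=36 shift=7
  byte[10]=0x7D cont=0 payload=0x7D=125: acc |= 125<<7 -> acc=16036 shift=14 [end]
Varint 5: bytes[9:11] = A4 7D -> value 16036 (2 byte(s))
  byte[11]=0xC3 cont=1 payload=0x43=67: acc |= 67<<0 -> acc=67 shift=7
  byte[12]=0xF8 cont=1 payload=0x78=120: acc |= 120<<7 -> acc=15427 shift=14
  byte[13]=0xEE cont=1 payload=0x6E=110: acc |= 110<<14 -> acc=1817667 shift=21
  byte[14]=0x17 cont=0 payload=0x17=23: acc |= 23<<21 -> acc=50052163 shift=28 [end]
Varint 6: bytes[11:15] = C3 F8 EE 17 -> value 50052163 (4 byte(s))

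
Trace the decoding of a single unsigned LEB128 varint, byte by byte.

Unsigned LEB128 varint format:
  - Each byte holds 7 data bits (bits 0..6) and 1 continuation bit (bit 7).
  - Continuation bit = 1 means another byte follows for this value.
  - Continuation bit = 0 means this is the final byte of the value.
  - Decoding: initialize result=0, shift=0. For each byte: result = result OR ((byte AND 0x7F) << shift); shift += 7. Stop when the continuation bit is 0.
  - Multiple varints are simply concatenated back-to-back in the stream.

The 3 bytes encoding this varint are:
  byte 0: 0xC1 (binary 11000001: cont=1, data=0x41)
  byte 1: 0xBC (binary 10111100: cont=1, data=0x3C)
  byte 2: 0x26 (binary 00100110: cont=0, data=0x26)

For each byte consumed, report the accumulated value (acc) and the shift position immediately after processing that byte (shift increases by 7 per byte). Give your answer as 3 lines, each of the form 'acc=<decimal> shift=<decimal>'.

byte 0=0xC1: payload=0x41=65, contrib = 65<<0 = 65; acc -> 65, shift -> 7
byte 1=0xBC: payload=0x3C=60, contrib = 60<<7 = 7680; acc -> 7745, shift -> 14
byte 2=0x26: payload=0x26=38, contrib = 38<<14 = 622592; acc -> 630337, shift -> 21

Answer: acc=65 shift=7
acc=7745 shift=14
acc=630337 shift=21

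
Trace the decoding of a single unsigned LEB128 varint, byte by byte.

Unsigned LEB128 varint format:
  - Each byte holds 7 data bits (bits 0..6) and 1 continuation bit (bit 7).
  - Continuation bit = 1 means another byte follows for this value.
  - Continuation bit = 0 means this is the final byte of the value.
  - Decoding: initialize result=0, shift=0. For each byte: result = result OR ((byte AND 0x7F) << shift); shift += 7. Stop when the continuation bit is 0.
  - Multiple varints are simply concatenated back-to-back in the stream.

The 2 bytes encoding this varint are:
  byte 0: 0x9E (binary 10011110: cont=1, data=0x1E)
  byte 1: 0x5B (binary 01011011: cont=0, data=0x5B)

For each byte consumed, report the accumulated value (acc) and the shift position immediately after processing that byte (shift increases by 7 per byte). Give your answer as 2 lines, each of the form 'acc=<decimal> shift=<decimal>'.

byte 0=0x9E: payload=0x1E=30, contrib = 30<<0 = 30; acc -> 30, shift -> 7
byte 1=0x5B: payload=0x5B=91, contrib = 91<<7 = 11648; acc -> 11678, shift -> 14

Answer: acc=30 shift=7
acc=11678 shift=14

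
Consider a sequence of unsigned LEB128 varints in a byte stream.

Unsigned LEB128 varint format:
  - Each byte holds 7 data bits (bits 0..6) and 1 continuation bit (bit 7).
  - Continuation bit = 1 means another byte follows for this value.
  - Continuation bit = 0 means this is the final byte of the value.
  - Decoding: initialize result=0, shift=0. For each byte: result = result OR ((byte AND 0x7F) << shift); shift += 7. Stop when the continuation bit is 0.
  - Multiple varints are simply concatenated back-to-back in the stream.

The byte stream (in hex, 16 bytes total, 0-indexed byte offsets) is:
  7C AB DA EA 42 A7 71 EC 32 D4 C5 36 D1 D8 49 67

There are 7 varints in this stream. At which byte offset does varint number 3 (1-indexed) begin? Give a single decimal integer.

Answer: 5

Derivation:
  byte[0]=0x7C cont=0 payload=0x7C=124: acc |= 124<<0 -> acc=124 shift=7 [end]
Varint 1: bytes[0:1] = 7C -> value 124 (1 byte(s))
  byte[1]=0xAB cont=1 payload=0x2B=43: acc |= 43<<0 -> acc=43 shift=7
  byte[2]=0xDA cont=1 payload=0x5A=90: acc |= 90<<7 -> acc=11563 shift=14
  byte[3]=0xEA cont=1 payload=0x6A=106: acc |= 106<<14 -> acc=1748267 shift=21
  byte[4]=0x42 cont=0 payload=0x42=66: acc |= 66<<21 -> acc=140160299 shift=28 [end]
Varint 2: bytes[1:5] = AB DA EA 42 -> value 140160299 (4 byte(s))
  byte[5]=0xA7 cont=1 payload=0x27=39: acc |= 39<<0 -> acc=39 shift=7
  byte[6]=0x71 cont=0 payload=0x71=113: acc |= 113<<7 -> acc=14503 shift=14 [end]
Varint 3: bytes[5:7] = A7 71 -> value 14503 (2 byte(s))
  byte[7]=0xEC cont=1 payload=0x6C=108: acc |= 108<<0 -> acc=108 shift=7
  byte[8]=0x32 cont=0 payload=0x32=50: acc |= 50<<7 -> acc=6508 shift=14 [end]
Varint 4: bytes[7:9] = EC 32 -> value 6508 (2 byte(s))
  byte[9]=0xD4 cont=1 payload=0x54=84: acc |= 84<<0 -> acc=84 shift=7
  byte[10]=0xC5 cont=1 payload=0x45=69: acc |= 69<<7 -> acc=8916 shift=14
  byte[11]=0x36 cont=0 payload=0x36=54: acc |= 54<<14 -> acc=893652 shift=21 [end]
Varint 5: bytes[9:12] = D4 C5 36 -> value 893652 (3 byte(s))
  byte[12]=0xD1 cont=1 payload=0x51=81: acc |= 81<<0 -> acc=81 shift=7
  byte[13]=0xD8 cont=1 payload=0x58=88: acc |= 88<<7 -> acc=11345 shift=14
  byte[14]=0x49 cont=0 payload=0x49=73: acc |= 73<<14 -> acc=1207377 shift=21 [end]
Varint 6: bytes[12:15] = D1 D8 49 -> value 1207377 (3 byte(s))
  byte[15]=0x67 cont=0 payload=0x67=103: acc |= 103<<0 -> acc=103 shift=7 [end]
Varint 7: bytes[15:16] = 67 -> value 103 (1 byte(s))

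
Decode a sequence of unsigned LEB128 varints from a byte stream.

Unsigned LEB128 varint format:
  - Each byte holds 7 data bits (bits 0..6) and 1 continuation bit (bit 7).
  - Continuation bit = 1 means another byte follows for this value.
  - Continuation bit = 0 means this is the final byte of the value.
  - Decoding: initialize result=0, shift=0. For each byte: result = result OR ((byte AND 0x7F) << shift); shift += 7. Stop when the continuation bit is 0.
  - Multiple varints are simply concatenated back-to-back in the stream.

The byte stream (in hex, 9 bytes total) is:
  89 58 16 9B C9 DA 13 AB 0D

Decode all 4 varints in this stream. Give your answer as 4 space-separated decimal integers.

Answer: 11273 22 41329819 1707

Derivation:
  byte[0]=0x89 cont=1 payload=0x09=9: acc |= 9<<0 -> acc=9 shift=7
  byte[1]=0x58 cont=0 payload=0x58=88: acc |= 88<<7 -> acc=11273 shift=14 [end]
Varint 1: bytes[0:2] = 89 58 -> value 11273 (2 byte(s))
  byte[2]=0x16 cont=0 payload=0x16=22: acc |= 22<<0 -> acc=22 shift=7 [end]
Varint 2: bytes[2:3] = 16 -> value 22 (1 byte(s))
  byte[3]=0x9B cont=1 payload=0x1B=27: acc |= 27<<0 -> acc=27 shift=7
  byte[4]=0xC9 cont=1 payload=0x49=73: acc |= 73<<7 -> acc=9371 shift=14
  byte[5]=0xDA cont=1 payload=0x5A=90: acc |= 90<<14 -> acc=1483931 shift=21
  byte[6]=0x13 cont=0 payload=0x13=19: acc |= 19<<21 -> acc=41329819 shift=28 [end]
Varint 3: bytes[3:7] = 9B C9 DA 13 -> value 41329819 (4 byte(s))
  byte[7]=0xAB cont=1 payload=0x2B=43: acc |= 43<<0 -> acc=43 shift=7
  byte[8]=0x0D cont=0 payload=0x0D=13: acc |= 13<<7 -> acc=1707 shift=14 [end]
Varint 4: bytes[7:9] = AB 0D -> value 1707 (2 byte(s))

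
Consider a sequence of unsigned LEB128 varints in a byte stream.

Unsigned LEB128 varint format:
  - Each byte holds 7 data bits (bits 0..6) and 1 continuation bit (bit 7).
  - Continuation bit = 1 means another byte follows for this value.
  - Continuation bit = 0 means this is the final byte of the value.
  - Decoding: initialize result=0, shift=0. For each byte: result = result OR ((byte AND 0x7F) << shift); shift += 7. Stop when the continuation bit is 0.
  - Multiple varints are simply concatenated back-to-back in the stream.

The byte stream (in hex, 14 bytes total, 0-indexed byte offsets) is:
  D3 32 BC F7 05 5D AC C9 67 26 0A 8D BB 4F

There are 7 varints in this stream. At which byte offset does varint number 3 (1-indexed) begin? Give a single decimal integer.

Answer: 5

Derivation:
  byte[0]=0xD3 cont=1 payload=0x53=83: acc |= 83<<0 -> acc=83 shift=7
  byte[1]=0x32 cont=0 payload=0x32=50: acc |= 50<<7 -> acc=6483 shift=14 [end]
Varint 1: bytes[0:2] = D3 32 -> value 6483 (2 byte(s))
  byte[2]=0xBC cont=1 payload=0x3C=60: acc |= 60<<0 -> acc=60 shift=7
  byte[3]=0xF7 cont=1 payload=0x77=119: acc |= 119<<7 -> acc=15292 shift=14
  byte[4]=0x05 cont=0 payload=0x05=5: acc |= 5<<14 -> acc=97212 shift=21 [end]
Varint 2: bytes[2:5] = BC F7 05 -> value 97212 (3 byte(s))
  byte[5]=0x5D cont=0 payload=0x5D=93: acc |= 93<<0 -> acc=93 shift=7 [end]
Varint 3: bytes[5:6] = 5D -> value 93 (1 byte(s))
  byte[6]=0xAC cont=1 payload=0x2C=44: acc |= 44<<0 -> acc=44 shift=7
  byte[7]=0xC9 cont=1 payload=0x49=73: acc |= 73<<7 -> acc=9388 shift=14
  byte[8]=0x67 cont=0 payload=0x67=103: acc |= 103<<14 -> acc=1696940 shift=21 [end]
Varint 4: bytes[6:9] = AC C9 67 -> value 1696940 (3 byte(s))
  byte[9]=0x26 cont=0 payload=0x26=38: acc |= 38<<0 -> acc=38 shift=7 [end]
Varint 5: bytes[9:10] = 26 -> value 38 (1 byte(s))
  byte[10]=0x0A cont=0 payload=0x0A=10: acc |= 10<<0 -> acc=10 shift=7 [end]
Varint 6: bytes[10:11] = 0A -> value 10 (1 byte(s))
  byte[11]=0x8D cont=1 payload=0x0D=13: acc |= 13<<0 -> acc=13 shift=7
  byte[12]=0xBB cont=1 payload=0x3B=59: acc |= 59<<7 -> acc=7565 shift=14
  byte[13]=0x4F cont=0 payload=0x4F=79: acc |= 79<<14 -> acc=1301901 shift=21 [end]
Varint 7: bytes[11:14] = 8D BB 4F -> value 1301901 (3 byte(s))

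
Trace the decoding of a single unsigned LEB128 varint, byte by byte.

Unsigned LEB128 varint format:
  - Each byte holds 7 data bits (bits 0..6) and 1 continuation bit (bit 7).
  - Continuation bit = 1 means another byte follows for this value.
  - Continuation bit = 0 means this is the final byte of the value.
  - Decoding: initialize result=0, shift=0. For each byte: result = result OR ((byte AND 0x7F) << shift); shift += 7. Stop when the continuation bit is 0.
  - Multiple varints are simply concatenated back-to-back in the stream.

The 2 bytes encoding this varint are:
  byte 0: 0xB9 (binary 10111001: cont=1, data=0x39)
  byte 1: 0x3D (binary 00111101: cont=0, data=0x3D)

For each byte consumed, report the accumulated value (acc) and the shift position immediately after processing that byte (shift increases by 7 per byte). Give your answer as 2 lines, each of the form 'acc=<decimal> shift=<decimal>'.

Answer: acc=57 shift=7
acc=7865 shift=14

Derivation:
byte 0=0xB9: payload=0x39=57, contrib = 57<<0 = 57; acc -> 57, shift -> 7
byte 1=0x3D: payload=0x3D=61, contrib = 61<<7 = 7808; acc -> 7865, shift -> 14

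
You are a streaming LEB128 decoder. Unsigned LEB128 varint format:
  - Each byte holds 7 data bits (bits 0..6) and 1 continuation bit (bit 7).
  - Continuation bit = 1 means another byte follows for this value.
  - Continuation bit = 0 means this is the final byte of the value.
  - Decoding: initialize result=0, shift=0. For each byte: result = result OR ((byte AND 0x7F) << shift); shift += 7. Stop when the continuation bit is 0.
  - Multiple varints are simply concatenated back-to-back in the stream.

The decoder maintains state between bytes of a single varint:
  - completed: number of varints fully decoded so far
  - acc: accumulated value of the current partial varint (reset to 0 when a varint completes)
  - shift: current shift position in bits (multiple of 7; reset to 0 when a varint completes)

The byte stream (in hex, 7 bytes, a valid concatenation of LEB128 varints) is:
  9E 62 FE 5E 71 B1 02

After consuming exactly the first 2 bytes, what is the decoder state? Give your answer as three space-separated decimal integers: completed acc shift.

byte[0]=0x9E cont=1 payload=0x1E: acc |= 30<<0 -> completed=0 acc=30 shift=7
byte[1]=0x62 cont=0 payload=0x62: varint #1 complete (value=12574); reset -> completed=1 acc=0 shift=0

Answer: 1 0 0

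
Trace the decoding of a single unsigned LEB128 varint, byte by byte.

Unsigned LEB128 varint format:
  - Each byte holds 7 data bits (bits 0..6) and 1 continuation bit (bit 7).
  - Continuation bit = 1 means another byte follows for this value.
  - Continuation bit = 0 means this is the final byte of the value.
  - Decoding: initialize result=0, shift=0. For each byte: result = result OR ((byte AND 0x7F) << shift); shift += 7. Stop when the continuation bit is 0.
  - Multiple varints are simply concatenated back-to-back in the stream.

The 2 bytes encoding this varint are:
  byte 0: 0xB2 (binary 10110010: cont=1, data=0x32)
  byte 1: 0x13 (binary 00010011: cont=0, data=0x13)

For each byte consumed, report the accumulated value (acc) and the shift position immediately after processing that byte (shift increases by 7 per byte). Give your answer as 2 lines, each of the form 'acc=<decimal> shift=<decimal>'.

Answer: acc=50 shift=7
acc=2482 shift=14

Derivation:
byte 0=0xB2: payload=0x32=50, contrib = 50<<0 = 50; acc -> 50, shift -> 7
byte 1=0x13: payload=0x13=19, contrib = 19<<7 = 2432; acc -> 2482, shift -> 14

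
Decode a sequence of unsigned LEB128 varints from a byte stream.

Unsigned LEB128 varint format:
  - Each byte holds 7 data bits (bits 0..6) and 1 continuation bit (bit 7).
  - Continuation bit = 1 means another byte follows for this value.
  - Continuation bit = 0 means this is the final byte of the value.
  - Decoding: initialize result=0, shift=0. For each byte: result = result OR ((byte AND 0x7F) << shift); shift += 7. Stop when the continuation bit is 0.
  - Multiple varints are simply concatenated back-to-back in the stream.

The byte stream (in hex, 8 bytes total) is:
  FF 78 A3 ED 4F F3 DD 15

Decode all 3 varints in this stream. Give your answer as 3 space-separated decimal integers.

  byte[0]=0xFF cont=1 payload=0x7F=127: acc |= 127<<0 -> acc=127 shift=7
  byte[1]=0x78 cont=0 payload=0x78=120: acc |= 120<<7 -> acc=15487 shift=14 [end]
Varint 1: bytes[0:2] = FF 78 -> value 15487 (2 byte(s))
  byte[2]=0xA3 cont=1 payload=0x23=35: acc |= 35<<0 -> acc=35 shift=7
  byte[3]=0xED cont=1 payload=0x6D=109: acc |= 109<<7 -> acc=13987 shift=14
  byte[4]=0x4F cont=0 payload=0x4F=79: acc |= 79<<14 -> acc=1308323 shift=21 [end]
Varint 2: bytes[2:5] = A3 ED 4F -> value 1308323 (3 byte(s))
  byte[5]=0xF3 cont=1 payload=0x73=115: acc |= 115<<0 -> acc=115 shift=7
  byte[6]=0xDD cont=1 payload=0x5D=93: acc |= 93<<7 -> acc=12019 shift=14
  byte[7]=0x15 cont=0 payload=0x15=21: acc |= 21<<14 -> acc=356083 shift=21 [end]
Varint 3: bytes[5:8] = F3 DD 15 -> value 356083 (3 byte(s))

Answer: 15487 1308323 356083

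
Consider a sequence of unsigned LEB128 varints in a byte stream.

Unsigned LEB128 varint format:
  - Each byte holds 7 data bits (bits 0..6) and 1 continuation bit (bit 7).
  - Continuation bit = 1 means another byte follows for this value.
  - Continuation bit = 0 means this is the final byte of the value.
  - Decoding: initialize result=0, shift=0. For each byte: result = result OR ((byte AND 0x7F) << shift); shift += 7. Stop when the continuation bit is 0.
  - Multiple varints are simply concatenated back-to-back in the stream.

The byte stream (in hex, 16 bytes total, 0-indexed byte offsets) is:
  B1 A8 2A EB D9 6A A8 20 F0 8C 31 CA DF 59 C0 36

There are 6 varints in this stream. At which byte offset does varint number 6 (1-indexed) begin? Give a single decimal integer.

  byte[0]=0xB1 cont=1 payload=0x31=49: acc |= 49<<0 -> acc=49 shift=7
  byte[1]=0xA8 cont=1 payload=0x28=40: acc |= 40<<7 -> acc=5169 shift=14
  byte[2]=0x2A cont=0 payload=0x2A=42: acc |= 42<<14 -> acc=693297 shift=21 [end]
Varint 1: bytes[0:3] = B1 A8 2A -> value 693297 (3 byte(s))
  byte[3]=0xEB cont=1 payload=0x6B=107: acc |= 107<<0 -> acc=107 shift=7
  byte[4]=0xD9 cont=1 payload=0x59=89: acc |= 89<<7 -> acc=11499 shift=14
  byte[5]=0x6A cont=0 payload=0x6A=106: acc |= 106<<14 -> acc=1748203 shift=21 [end]
Varint 2: bytes[3:6] = EB D9 6A -> value 1748203 (3 byte(s))
  byte[6]=0xA8 cont=1 payload=0x28=40: acc |= 40<<0 -> acc=40 shift=7
  byte[7]=0x20 cont=0 payload=0x20=32: acc |= 32<<7 -> acc=4136 shift=14 [end]
Varint 3: bytes[6:8] = A8 20 -> value 4136 (2 byte(s))
  byte[8]=0xF0 cont=1 payload=0x70=112: acc |= 112<<0 -> acc=112 shift=7
  byte[9]=0x8C cont=1 payload=0x0C=12: acc |= 12<<7 -> acc=1648 shift=14
  byte[10]=0x31 cont=0 payload=0x31=49: acc |= 49<<14 -> acc=804464 shift=21 [end]
Varint 4: bytes[8:11] = F0 8C 31 -> value 804464 (3 byte(s))
  byte[11]=0xCA cont=1 payload=0x4A=74: acc |= 74<<0 -> acc=74 shift=7
  byte[12]=0xDF cont=1 payload=0x5F=95: acc |= 95<<7 -> acc=12234 shift=14
  byte[13]=0x59 cont=0 payload=0x59=89: acc |= 89<<14 -> acc=1470410 shift=21 [end]
Varint 5: bytes[11:14] = CA DF 59 -> value 1470410 (3 byte(s))
  byte[14]=0xC0 cont=1 payload=0x40=64: acc |= 64<<0 -> acc=64 shift=7
  byte[15]=0x36 cont=0 payload=0x36=54: acc |= 54<<7 -> acc=6976 shift=14 [end]
Varint 6: bytes[14:16] = C0 36 -> value 6976 (2 byte(s))

Answer: 14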